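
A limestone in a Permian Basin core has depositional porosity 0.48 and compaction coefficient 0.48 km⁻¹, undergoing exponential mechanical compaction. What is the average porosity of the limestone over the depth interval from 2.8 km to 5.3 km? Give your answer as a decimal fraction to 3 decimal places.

⟨φ⟩ = (1/(Z₂−Z₁)) ∫ φ₀ e^(−βZ) dZ = φ₀·(e^(−β·Z₁) − e^(−β·Z₂)) / (β·(Z₂−Z₁))
e^(−0.48×2.8) = 0.2608; e^(−0.48×5.3) = 0.0786
⟨φ⟩ = 0.48 × (0.2608 − 0.0786) / (0.48 × 2.5) = 0.48 × 0.1519 = 0.0729

0.073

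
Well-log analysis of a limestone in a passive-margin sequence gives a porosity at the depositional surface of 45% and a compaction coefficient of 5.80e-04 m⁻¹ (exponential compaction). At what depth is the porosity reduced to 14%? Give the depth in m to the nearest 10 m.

Working in km (1 km = 1000 m; k in km⁻¹ = k in m⁻¹ × 1000):
Invert Athy's law: Z = ln(φ₀/φ) / k
Z = ln(0.45/0.14) / 0.58 = ln(3.214) / 0.58 = 1.1676 / 0.58 = 2.013 km

2010 m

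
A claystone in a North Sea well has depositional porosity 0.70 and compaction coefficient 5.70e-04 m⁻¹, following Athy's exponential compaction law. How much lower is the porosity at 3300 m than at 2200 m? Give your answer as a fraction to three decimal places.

Working in km (1 km = 1000 m; k in km⁻¹ = k in m⁻¹ × 1000):
phi(2.2) = 0.7·e^(−0.57×2.2) = 0.1998
phi(3.3) = 0.7·e^(−0.57×3.3) = 0.1067
Δphi = 0.1998 − 0.1067 = 0.0930

0.093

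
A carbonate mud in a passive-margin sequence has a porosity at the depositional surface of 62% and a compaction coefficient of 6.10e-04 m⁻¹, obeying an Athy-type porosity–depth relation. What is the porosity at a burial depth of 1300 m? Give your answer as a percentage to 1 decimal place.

Working in km (1 km = 1000 m; k in km⁻¹ = k in m⁻¹ × 1000):
phi = phi₀·exp(−k·z) = 0.62 × exp(−0.61 × 1.3) = 0.62 × exp(−0.793)
  = 0.62 × 0.4525 = 0.2805

28.1%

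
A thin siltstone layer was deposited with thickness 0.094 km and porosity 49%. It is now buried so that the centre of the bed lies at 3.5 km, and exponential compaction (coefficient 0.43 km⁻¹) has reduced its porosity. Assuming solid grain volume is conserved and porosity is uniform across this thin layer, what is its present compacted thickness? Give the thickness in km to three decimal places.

0.054 km

Porosity at 3.5 km: phi = 0.49·exp(−0.43×3.5) = 0.1088
Solid-volume conservation: h(1−phi) = h₀(1−phi₀) ⇒ h = h₀·(1−phi₀)/(1−phi)
h = 0.094 × (1 − 0.49)/(1 − 0.1088) = 0.094 × 0.5723 = 0.0538 km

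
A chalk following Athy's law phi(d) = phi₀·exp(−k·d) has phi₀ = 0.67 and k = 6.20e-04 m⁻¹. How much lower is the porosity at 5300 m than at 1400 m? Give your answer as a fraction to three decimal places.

Working in km (1 km = 1000 m; k in km⁻¹ = k in m⁻¹ × 1000):
phi(1.4) = 0.67·e^(−0.62×1.4) = 0.2813
phi(5.3) = 0.67·e^(−0.62×5.3) = 0.0251
Δphi = 0.2813 − 0.0251 = 0.2562

0.256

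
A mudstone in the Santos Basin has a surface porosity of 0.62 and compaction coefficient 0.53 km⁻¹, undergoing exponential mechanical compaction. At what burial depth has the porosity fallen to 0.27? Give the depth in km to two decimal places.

Invert Athy's law: z = ln(n₀/n) / β
z = ln(0.62/0.27) / 0.53 = ln(2.296) / 0.53 = 0.8313 / 0.53 = 1.568 km

1.57 km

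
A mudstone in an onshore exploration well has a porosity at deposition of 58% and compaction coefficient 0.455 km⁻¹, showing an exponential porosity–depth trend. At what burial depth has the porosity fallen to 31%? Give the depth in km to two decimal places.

1.38 km

Invert Athy's law: z = ln(φ₀/φ) / c
z = ln(0.58/0.31) / 0.455 = ln(1.871) / 0.455 = 0.6265 / 0.455 = 1.377 km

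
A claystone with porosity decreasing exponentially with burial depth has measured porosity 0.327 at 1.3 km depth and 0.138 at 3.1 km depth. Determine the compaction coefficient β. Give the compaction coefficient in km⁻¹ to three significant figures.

Athy: φ(d) = φ₀ e^(−βd) ⇒ φ₁/φ₂ = e^{β(d₂−d₁)} ⇒ β = ln(φ₁/φ₂)/(d₂−d₁)
β = ln(0.327/0.138) / (3.1 − 1.3) = ln(2.37) / 1.8 = 0.8627 / 1.8 = 0.4793 km⁻¹

0.479 km⁻¹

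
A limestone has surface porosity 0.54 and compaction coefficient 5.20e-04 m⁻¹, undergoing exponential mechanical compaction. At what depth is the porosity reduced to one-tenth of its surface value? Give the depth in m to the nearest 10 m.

4430 m

Working in km (1 km = 1000 m; β in km⁻¹ = β in m⁻¹ × 1000):
phi/phi₀ = 1/10 ⇒ exp(−β·z) = 1/10 ⇒ z = ln(10) / β
z = 2.3026 / 0.52 = 4.428 km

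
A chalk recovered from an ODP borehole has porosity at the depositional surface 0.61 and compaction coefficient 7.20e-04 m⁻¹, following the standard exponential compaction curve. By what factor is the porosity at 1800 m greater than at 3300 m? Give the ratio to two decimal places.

2.94

Working in km (1 km = 1000 m; c in km⁻¹ = c in m⁻¹ × 1000):
n(d₁)/n(d₂) = e^(−c·d₁)/e^(−c·d₂) = e^{c(d₂−d₁)}
= exp(0.72 × 1.5) = exp(1.08) = 2.9447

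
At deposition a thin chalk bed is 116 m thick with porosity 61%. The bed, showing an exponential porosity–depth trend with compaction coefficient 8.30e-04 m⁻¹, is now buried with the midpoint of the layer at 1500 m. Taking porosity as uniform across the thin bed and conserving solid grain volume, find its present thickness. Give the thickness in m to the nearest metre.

Working in km (1 km = 1000 m; β in km⁻¹ = β in m⁻¹ × 1000):
Porosity at 1.5 km: phi = 0.61·exp(−0.83×1.5) = 0.1756
Solid-volume conservation: h(1−phi) = h₀(1−phi₀) ⇒ h = h₀·(1−phi₀)/(1−phi)
h = 0.116 × (1 − 0.61)/(1 − 0.1756) = 0.116 × 0.4731 = 0.0549 km

55 m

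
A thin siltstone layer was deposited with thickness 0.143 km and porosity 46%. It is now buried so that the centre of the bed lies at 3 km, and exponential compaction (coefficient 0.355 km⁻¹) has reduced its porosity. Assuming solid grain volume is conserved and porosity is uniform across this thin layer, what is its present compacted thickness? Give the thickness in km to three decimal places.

Porosity at 3 km: φ = 0.46·exp(−0.355×3) = 0.1586
Solid-volume conservation: h(1−φ) = h₀(1−φ₀) ⇒ h = h₀·(1−φ₀)/(1−φ)
h = 0.143 × (1 − 0.46)/(1 − 0.1586) = 0.143 × 0.6418 = 0.0918 km

0.092 km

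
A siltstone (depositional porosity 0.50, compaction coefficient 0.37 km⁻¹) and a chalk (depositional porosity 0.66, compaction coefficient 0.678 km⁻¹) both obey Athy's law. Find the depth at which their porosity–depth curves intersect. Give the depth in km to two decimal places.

Set n₀ₐ e^(−cₐz) = n₀ᵦ e^(−cᵦz) ⇒ ln(n₀ₐ/n₀ᵦ) = (cₐ − cᵦ)·z
z = ln(0.5/0.66) / (0.37 − 0.678) = -0.2776 / -0.308 = 0.901 km

0.90 km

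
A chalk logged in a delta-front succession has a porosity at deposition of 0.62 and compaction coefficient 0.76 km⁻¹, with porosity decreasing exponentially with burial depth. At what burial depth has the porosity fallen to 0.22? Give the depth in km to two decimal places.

Invert Athy's law: Z = ln(phi₀/phi) / β
Z = ln(0.62/0.22) / 0.76 = ln(2.818) / 0.76 = 1.0361 / 0.76 = 1.363 km

1.36 km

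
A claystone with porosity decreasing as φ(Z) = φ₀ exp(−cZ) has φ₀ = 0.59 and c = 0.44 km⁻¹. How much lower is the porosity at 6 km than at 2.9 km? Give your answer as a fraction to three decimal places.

φ(2.9) = 0.59·e^(−0.44×2.9) = 0.1647
φ(6) = 0.59·e^(−0.44×6) = 0.0421
Δφ = 0.1647 − 0.0421 = 0.1226

0.123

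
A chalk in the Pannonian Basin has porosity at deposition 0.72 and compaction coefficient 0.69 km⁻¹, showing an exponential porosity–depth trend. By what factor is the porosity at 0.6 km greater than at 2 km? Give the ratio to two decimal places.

2.63

φ(Z₁)/φ(Z₂) = e^(−k·Z₁)/e^(−k·Z₂) = e^{k(Z₂−Z₁)}
= exp(0.69 × 1.4) = exp(0.966) = 2.6274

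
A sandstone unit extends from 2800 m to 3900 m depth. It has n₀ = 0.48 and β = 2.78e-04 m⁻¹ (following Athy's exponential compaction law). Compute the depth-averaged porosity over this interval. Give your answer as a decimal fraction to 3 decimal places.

0.190

Working in km (1 km = 1000 m; β in km⁻¹ = β in m⁻¹ × 1000):
⟨n⟩ = (1/(Z₂−Z₁)) ∫ n₀ e^(−βZ) dZ = n₀·(e^(−β·Z₁) − e^(−β·Z₂)) / (β·(Z₂−Z₁))
e^(−0.278×2.8) = 0.4591; e^(−0.278×3.9) = 0.3382
⟨n⟩ = 0.48 × (0.4591 − 0.3382) / (0.278 × 1.1) = 0.48 × 0.3956 = 0.1899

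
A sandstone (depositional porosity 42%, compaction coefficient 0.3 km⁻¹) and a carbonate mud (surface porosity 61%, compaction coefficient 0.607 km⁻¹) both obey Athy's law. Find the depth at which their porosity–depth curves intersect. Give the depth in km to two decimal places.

Set phi₀ₐ e^(−cₐz) = phi₀ᵦ e^(−cᵦz) ⇒ ln(phi₀ₐ/phi₀ᵦ) = (cₐ − cᵦ)·z
z = ln(0.42/0.61) / (0.3 − 0.607) = -0.3732 / -0.307 = 1.216 km

1.22 km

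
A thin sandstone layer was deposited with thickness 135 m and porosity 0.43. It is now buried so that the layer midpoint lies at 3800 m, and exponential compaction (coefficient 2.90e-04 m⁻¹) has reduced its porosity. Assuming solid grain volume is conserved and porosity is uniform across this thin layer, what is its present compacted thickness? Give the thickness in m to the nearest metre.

Working in km (1 km = 1000 m; c in km⁻¹ = c in m⁻¹ × 1000):
Porosity at 3.8 km: phi = 0.43·exp(−0.29×3.8) = 0.1428
Solid-volume conservation: h(1−phi) = h₀(1−phi₀) ⇒ h = h₀·(1−phi₀)/(1−phi)
h = 0.135 × (1 − 0.43)/(1 − 0.1428) = 0.135 × 0.6650 = 0.0898 km

90 m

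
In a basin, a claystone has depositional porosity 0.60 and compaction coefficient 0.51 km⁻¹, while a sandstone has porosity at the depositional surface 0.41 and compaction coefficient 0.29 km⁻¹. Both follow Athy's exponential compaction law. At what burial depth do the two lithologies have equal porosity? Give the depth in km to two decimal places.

1.73 km

Set phi₀ₐ e^(−βₐd) = phi₀ᵦ e^(−βᵦd) ⇒ ln(phi₀ₐ/phi₀ᵦ) = (βₐ − βᵦ)·d
d = ln(0.6/0.41) / (0.51 − 0.29) = 0.3808 / 0.22 = 1.731 km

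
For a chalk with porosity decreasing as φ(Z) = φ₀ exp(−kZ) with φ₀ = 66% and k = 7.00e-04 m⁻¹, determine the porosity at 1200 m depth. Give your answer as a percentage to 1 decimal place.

Working in km (1 km = 1000 m; k in km⁻¹ = k in m⁻¹ × 1000):
φ = φ₀·exp(−k·Z) = 0.66 × exp(−0.7 × 1.2) = 0.66 × exp(−0.84)
  = 0.66 × 0.4317 = 0.2849

28.5%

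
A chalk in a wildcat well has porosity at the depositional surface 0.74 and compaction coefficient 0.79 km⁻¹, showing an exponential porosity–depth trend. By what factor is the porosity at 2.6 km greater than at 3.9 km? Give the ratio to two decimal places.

2.79

n(z₁)/n(z₂) = e^(−k·z₁)/e^(−k·z₂) = e^{k(z₂−z₁)}
= exp(0.79 × 1.3) = exp(1.027) = 2.7927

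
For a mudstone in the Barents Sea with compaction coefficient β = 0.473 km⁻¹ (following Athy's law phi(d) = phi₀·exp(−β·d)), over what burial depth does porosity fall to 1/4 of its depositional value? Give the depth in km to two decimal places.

2.93 km

phi/phi₀ = 1/4 ⇒ exp(−β·d) = 1/4 ⇒ d = ln(4) / β
d = 1.3863 / 0.473 = 2.931 km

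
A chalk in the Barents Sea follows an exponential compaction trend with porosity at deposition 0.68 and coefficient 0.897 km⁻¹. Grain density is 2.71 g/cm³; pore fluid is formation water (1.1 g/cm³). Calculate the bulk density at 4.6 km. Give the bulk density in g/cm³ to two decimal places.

2.69 g/cm³

Porosity at depth: φ = 0.68·exp(−0.897×4.6) = 0.68×0.0161 = 0.0110
Bulk density: ρ_b = (1−φ)ρ_g + φ·ρ_f = 0.9890×2.71 + 0.0110×1.1
       = 2.680 + 0.012 = 2.692 g/cm³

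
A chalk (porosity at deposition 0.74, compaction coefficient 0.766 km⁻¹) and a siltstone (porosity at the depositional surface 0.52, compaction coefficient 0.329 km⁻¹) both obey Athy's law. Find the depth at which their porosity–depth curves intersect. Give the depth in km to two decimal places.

Set phi₀ₐ e^(−kₐz) = phi₀ᵦ e^(−kᵦz) ⇒ ln(phi₀ₐ/phi₀ᵦ) = (kₐ − kᵦ)·z
z = ln(0.74/0.52) / (0.766 − 0.329) = 0.3528 / 0.437 = 0.807 km

0.81 km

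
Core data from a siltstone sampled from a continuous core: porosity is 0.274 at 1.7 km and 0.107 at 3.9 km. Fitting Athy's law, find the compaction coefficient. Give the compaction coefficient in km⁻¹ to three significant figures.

0.427 km⁻¹

Athy: phi(z) = phi₀ e^(−kz) ⇒ phi₁/phi₂ = e^{k(z₂−z₁)} ⇒ k = ln(phi₁/phi₂)/(z₂−z₁)
k = ln(0.274/0.107) / (3.9 − 1.7) = ln(2.561) / 2.2 = 0.9403 / 2.2 = 0.4274 km⁻¹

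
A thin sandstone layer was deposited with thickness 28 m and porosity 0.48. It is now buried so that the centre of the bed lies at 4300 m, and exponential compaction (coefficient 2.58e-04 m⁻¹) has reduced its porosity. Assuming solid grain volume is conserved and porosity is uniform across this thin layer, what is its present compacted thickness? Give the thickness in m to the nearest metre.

Working in km (1 km = 1000 m; c in km⁻¹ = c in m⁻¹ × 1000):
Porosity at 4.3 km: φ = 0.48·exp(−0.258×4.3) = 0.1583
Solid-volume conservation: h(1−φ) = h₀(1−φ₀) ⇒ h = h₀·(1−φ₀)/(1−φ)
h = 0.028 × (1 − 0.48)/(1 − 0.1583) = 0.028 × 0.6178 = 0.0173 km

17 m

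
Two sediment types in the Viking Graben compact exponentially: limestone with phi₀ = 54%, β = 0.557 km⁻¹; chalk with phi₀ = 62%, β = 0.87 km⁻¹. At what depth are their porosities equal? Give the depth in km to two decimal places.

0.44 km

Set phi₀ₐ e^(−βₐd) = phi₀ᵦ e^(−βᵦd) ⇒ ln(phi₀ₐ/phi₀ᵦ) = (βₐ − βᵦ)·d
d = ln(0.54/0.62) / (0.557 − 0.87) = -0.1382 / -0.313 = 0.441 km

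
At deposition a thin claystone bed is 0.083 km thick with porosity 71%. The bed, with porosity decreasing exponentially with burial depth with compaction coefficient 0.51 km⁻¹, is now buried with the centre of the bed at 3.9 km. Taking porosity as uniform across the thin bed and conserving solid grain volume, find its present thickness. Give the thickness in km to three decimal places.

0.027 km

Porosity at 3.9 km: φ = 0.71·exp(−0.51×3.9) = 0.0972
Solid-volume conservation: h(1−φ) = h₀(1−φ₀) ⇒ h = h₀·(1−φ₀)/(1−φ)
h = 0.083 × (1 − 0.71)/(1 − 0.0972) = 0.083 × 0.3212 = 0.0267 km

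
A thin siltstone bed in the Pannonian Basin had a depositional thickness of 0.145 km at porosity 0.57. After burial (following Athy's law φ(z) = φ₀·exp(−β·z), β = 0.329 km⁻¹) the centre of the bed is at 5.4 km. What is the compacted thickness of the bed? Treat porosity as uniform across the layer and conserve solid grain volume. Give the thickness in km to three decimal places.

Porosity at 5.4 km: φ = 0.57·exp(−0.329×5.4) = 0.0965
Solid-volume conservation: h(1−φ) = h₀(1−φ₀) ⇒ h = h₀·(1−φ₀)/(1−φ)
h = 0.145 × (1 − 0.57)/(1 − 0.0965) = 0.145 × 0.4759 = 0.0690 km

0.069 km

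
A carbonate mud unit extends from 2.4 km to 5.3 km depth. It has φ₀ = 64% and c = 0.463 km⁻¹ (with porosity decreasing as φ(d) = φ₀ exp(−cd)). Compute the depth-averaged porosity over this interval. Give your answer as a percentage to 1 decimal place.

⟨φ⟩ = (1/(d₂−d₁)) ∫ φ₀ e^(−cd) dd = φ₀·(e^(−c·d₁) − e^(−c·d₂)) / (c·(d₂−d₁))
e^(−0.463×2.4) = 0.3292; e^(−0.463×5.3) = 0.0860
⟨φ⟩ = 0.64 × (0.3292 − 0.0860) / (0.463 × 2.9) = 0.64 × 0.1811 = 0.1159

11.6%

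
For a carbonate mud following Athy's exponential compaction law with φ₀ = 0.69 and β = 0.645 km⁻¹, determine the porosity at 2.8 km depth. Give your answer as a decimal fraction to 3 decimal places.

φ = φ₀·exp(−β·d) = 0.69 × exp(−0.645 × 2.8) = 0.69 × exp(−1.806)
  = 0.69 × 0.1643 = 0.1134

0.113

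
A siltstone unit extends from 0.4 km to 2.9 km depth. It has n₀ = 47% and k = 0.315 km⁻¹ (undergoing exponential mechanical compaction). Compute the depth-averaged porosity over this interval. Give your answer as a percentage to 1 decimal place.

⟨n⟩ = (1/(d₂−d₁)) ∫ n₀ e^(−kd) dd = n₀·(e^(−k·d₁) − e^(−k·d₂)) / (k·(d₂−d₁))
e^(−0.315×0.4) = 0.8816; e^(−0.315×2.9) = 0.4011
⟨n⟩ = 0.47 × (0.8816 − 0.4011) / (0.315 × 2.5) = 0.47 × 0.6102 = 0.2868

28.7%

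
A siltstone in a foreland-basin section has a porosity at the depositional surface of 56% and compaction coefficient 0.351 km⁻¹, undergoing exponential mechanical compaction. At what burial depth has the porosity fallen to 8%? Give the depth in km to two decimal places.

5.54 km

Invert Athy's law: Z = ln(φ₀/φ) / c
Z = ln(0.56/0.08) / 0.351 = ln(7) / 0.351 = 1.9459 / 0.351 = 5.544 km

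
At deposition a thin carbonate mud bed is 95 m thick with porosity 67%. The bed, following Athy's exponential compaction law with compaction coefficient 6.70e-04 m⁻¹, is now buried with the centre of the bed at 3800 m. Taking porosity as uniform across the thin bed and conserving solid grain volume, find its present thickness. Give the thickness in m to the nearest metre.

33 m

Working in km (1 km = 1000 m; c in km⁻¹ = c in m⁻¹ × 1000):
Porosity at 3.8 km: phi = 0.67·exp(−0.67×3.8) = 0.0525
Solid-volume conservation: h(1−phi) = h₀(1−phi₀) ⇒ h = h₀·(1−phi₀)/(1−phi)
h = 0.095 × (1 − 0.67)/(1 − 0.0525) = 0.095 × 0.3483 = 0.0331 km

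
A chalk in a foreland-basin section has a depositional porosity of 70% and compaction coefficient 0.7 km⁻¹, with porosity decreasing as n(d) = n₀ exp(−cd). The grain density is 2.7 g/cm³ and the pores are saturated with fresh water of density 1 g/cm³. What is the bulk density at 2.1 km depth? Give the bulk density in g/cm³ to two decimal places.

Porosity at depth: n = 0.7·exp(−0.7×2.1) = 0.7×0.2299 = 0.1609
Bulk density: ρ_b = (1−n)ρ_g + n·ρ_f = 0.8391×2.7 + 0.1609×1
       = 2.265 + 0.161 = 2.426 g/cm³

2.43 g/cm³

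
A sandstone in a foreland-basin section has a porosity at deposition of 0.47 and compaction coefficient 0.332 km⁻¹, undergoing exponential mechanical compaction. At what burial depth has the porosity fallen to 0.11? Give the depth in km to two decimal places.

Invert Athy's law: d = ln(φ₀/φ) / k
d = ln(0.47/0.11) / 0.332 = ln(4.273) / 0.332 = 1.4523 / 0.332 = 4.374 km

4.37 km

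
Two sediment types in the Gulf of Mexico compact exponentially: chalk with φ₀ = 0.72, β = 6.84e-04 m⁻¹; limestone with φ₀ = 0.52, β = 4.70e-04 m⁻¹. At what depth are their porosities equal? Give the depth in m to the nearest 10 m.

1520 m

Working in km (1 km = 1000 m; β in km⁻¹ = β in m⁻¹ × 1000):
Set φ₀ₐ e^(−βₐd) = φ₀ᵦ e^(−βᵦd) ⇒ ln(φ₀ₐ/φ₀ᵦ) = (βₐ − βᵦ)·d
d = ln(0.72/0.52) / (0.684 − 0.47) = 0.3254 / 0.214 = 1.521 km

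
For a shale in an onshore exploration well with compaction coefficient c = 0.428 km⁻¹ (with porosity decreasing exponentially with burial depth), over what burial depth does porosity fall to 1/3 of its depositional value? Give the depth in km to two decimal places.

n/n₀ = 1/3 ⇒ exp(−c·d) = 1/3 ⇒ d = ln(3) / c
d = 1.0986 / 0.428 = 2.567 km

2.57 km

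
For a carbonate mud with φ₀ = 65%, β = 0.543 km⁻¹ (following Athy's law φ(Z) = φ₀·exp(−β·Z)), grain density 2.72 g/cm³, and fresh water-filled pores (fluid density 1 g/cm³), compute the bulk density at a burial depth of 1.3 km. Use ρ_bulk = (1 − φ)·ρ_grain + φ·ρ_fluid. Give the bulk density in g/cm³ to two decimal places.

2.17 g/cm³

Porosity at depth: φ = 0.65·exp(−0.543×1.3) = 0.65×0.4937 = 0.3209
Bulk density: ρ_b = (1−φ)ρ_g + φ·ρ_f = 0.6791×2.72 + 0.3209×1
       = 1.847 + 0.321 = 2.168 g/cm³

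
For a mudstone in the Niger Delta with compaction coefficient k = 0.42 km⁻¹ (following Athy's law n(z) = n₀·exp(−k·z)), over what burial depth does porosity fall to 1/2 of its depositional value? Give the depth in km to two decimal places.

1.65 km

n/n₀ = 1/2 ⇒ exp(−k·z) = 1/2 ⇒ z = ln(2) / k
z = 0.6931 / 0.42 = 1.650 km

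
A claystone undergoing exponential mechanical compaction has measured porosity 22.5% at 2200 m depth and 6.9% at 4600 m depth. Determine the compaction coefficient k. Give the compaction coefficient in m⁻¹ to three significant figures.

Working in km (1 km = 1000 m; k in km⁻¹ = k in m⁻¹ × 1000):
Athy: n(Z) = n₀ e^(−kZ) ⇒ n₁/n₂ = e^{k(Z₂−Z₁)} ⇒ k = ln(n₁/n₂)/(Z₂−Z₁)
k = ln(0.225/0.069) / (4.6 − 2.2) = ln(3.261) / 2.4 = 1.1820 / 2.4 = 0.4925 km⁻¹

0.000492 m⁻¹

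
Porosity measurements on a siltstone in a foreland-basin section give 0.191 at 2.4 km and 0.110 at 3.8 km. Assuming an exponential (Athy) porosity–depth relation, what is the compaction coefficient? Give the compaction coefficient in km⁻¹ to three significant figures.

0.394 km⁻¹

Athy: φ(d) = φ₀ e^(−cd) ⇒ φ₁/φ₂ = e^{c(d₂−d₁)} ⇒ c = ln(φ₁/φ₂)/(d₂−d₁)
c = ln(0.191/0.11) / (3.8 − 2.4) = ln(1.736) / 1.4 = 0.5518 / 1.4 = 0.3941 km⁻¹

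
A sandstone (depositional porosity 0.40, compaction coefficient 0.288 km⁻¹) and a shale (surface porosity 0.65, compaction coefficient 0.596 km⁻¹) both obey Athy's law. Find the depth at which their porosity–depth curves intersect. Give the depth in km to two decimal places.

1.58 km

Set n₀ₐ e^(−cₐd) = n₀ᵦ e^(−cᵦd) ⇒ ln(n₀ₐ/n₀ᵦ) = (cₐ − cᵦ)·d
d = ln(0.4/0.65) / (0.288 − 0.596) = -0.4855 / -0.308 = 1.576 km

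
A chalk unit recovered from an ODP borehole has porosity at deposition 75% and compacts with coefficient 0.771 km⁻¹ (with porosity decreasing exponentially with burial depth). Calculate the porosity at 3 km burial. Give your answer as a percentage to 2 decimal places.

7.42%

φ = φ₀·exp(−k·Z) = 0.75 × exp(−0.771 × 3) = 0.75 × exp(−2.313)
  = 0.75 × 0.0990 = 0.0742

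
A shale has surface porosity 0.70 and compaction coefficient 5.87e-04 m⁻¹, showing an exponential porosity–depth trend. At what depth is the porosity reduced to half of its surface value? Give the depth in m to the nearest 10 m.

Working in km (1 km = 1000 m; k in km⁻¹ = k in m⁻¹ × 1000):
φ/φ₀ = 1/2 ⇒ exp(−k·d) = 1/2 ⇒ d = ln(2) / k
d = 0.6931 / 0.587 = 1.181 km

1180 m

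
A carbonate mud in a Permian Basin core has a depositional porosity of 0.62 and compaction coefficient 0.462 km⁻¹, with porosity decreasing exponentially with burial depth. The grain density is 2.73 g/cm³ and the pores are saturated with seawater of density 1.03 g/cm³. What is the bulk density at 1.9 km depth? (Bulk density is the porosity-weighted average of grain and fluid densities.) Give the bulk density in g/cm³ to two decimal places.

2.29 g/cm³

Porosity at depth: phi = 0.62·exp(−0.462×1.9) = 0.62×0.4157 = 0.2577
Bulk density: ρ_b = (1−phi)ρ_g + phi·ρ_f = 0.7423×2.73 + 0.2577×1.03
       = 2.026 + 0.265 = 2.292 g/cm³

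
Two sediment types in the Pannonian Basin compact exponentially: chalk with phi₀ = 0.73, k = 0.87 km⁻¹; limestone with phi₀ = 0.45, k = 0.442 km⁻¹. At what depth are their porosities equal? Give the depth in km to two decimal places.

Set phi₀ₐ e^(−kₐZ) = phi₀ᵦ e^(−kᵦZ) ⇒ ln(phi₀ₐ/phi₀ᵦ) = (kₐ − kᵦ)·Z
Z = ln(0.73/0.45) / (0.87 − 0.442) = 0.4838 / 0.428 = 1.130 km

1.13 km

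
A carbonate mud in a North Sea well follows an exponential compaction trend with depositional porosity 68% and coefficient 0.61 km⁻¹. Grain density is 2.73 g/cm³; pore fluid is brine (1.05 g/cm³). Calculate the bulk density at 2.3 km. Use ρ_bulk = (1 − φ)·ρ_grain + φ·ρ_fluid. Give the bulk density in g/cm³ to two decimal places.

2.45 g/cm³

Porosity at depth: phi = 0.68·exp(−0.61×2.3) = 0.68×0.2459 = 0.1672
Bulk density: ρ_b = (1−phi)ρ_g + phi·ρ_f = 0.8328×2.73 + 0.1672×1.05
       = 2.274 + 0.176 = 2.449 g/cm³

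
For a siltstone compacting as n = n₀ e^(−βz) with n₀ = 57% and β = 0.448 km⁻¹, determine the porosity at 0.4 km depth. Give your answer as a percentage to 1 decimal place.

47.6%

n = n₀·exp(−β·z) = 0.57 × exp(−0.448 × 0.4) = 0.57 × exp(−0.1792)
  = 0.57 × 0.8359 = 0.4765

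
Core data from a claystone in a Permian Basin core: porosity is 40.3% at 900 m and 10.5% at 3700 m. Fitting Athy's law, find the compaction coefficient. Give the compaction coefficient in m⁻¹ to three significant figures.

0.000480 m⁻¹

Working in km (1 km = 1000 m; β in km⁻¹ = β in m⁻¹ × 1000):
Athy: φ(Z) = φ₀ e^(−βZ) ⇒ φ₁/φ₂ = e^{β(Z₂−Z₁)} ⇒ β = ln(φ₁/φ₂)/(Z₂−Z₁)
β = ln(0.403/0.105) / (3.7 − 0.9) = ln(3.838) / 2.8 = 1.3450 / 2.8 = 0.4803 km⁻¹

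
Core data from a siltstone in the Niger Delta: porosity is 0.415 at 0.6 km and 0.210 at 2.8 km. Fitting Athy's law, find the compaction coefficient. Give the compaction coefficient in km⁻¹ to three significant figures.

0.310 km⁻¹

Athy: n(d) = n₀ e^(−βd) ⇒ n₁/n₂ = e^{β(d₂−d₁)} ⇒ β = ln(n₁/n₂)/(d₂−d₁)
β = ln(0.415/0.21) / (2.8 − 0.6) = ln(1.976) / 2.2 = 0.6812 / 2.2 = 0.3096 km⁻¹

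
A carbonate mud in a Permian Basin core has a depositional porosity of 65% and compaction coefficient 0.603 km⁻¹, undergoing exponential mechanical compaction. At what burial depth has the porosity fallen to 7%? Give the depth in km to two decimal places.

Invert Athy's law: z = ln(phi₀/phi) / β
z = ln(0.65/0.07) / 0.603 = ln(9.286) / 0.603 = 2.2285 / 0.603 = 3.696 km

3.70 km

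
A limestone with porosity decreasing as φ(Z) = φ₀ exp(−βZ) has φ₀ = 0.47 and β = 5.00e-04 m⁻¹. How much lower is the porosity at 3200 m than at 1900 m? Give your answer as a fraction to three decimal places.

0.087

Working in km (1 km = 1000 m; β in km⁻¹ = β in m⁻¹ × 1000):
φ(1.9) = 0.47·e^(−0.5×1.9) = 0.1818
φ(3.2) = 0.47·e^(−0.5×3.2) = 0.0949
Δφ = 0.1818 − 0.0949 = 0.0869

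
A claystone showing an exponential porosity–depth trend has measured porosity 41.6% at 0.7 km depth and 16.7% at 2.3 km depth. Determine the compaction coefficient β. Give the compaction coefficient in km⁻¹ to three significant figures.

0.570 km⁻¹

Athy: n(d) = n₀ e^(−βd) ⇒ n₁/n₂ = e^{β(d₂−d₁)} ⇒ β = ln(n₁/n₂)/(d₂−d₁)
β = ln(0.416/0.167) / (2.3 − 0.7) = ln(2.491) / 1.6 = 0.9127 / 1.6 = 0.5704 km⁻¹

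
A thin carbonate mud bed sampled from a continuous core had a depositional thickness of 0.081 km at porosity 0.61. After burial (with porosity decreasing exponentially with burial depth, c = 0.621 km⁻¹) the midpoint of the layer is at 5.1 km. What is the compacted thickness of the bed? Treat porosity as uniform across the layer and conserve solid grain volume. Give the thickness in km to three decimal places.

0.032 km

Porosity at 5.1 km: n = 0.61·exp(−0.621×5.1) = 0.0257
Solid-volume conservation: h(1−n) = h₀(1−n₀) ⇒ h = h₀·(1−n₀)/(1−n)
h = 0.081 × (1 − 0.61)/(1 − 0.0257) = 0.081 × 0.4003 = 0.0324 km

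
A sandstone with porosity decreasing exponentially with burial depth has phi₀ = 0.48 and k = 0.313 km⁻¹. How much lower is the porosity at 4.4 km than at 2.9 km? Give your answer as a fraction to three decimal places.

phi(2.9) = 0.48·e^(−0.313×2.9) = 0.1937
phi(4.4) = 0.48·e^(−0.313×4.4) = 0.1211
Δphi = 0.1937 − 0.1211 = 0.0726

0.073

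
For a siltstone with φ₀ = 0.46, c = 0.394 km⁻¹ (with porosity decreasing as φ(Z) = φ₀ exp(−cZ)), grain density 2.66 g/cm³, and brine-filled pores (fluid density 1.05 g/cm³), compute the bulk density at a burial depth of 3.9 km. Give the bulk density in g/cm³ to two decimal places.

Porosity at depth: φ = 0.46·exp(−0.394×3.9) = 0.46×0.2151 = 0.0990
Bulk density: ρ_b = (1−φ)ρ_g + φ·ρ_f = 0.9010×2.66 + 0.0990×1.05
       = 2.397 + 0.104 = 2.501 g/cm³

2.50 g/cm³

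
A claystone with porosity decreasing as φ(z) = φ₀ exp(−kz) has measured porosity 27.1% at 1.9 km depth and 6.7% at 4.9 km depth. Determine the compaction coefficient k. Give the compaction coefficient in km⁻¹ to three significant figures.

0.466 km⁻¹

Athy: φ(z) = φ₀ e^(−kz) ⇒ φ₁/φ₂ = e^{k(z₂−z₁)} ⇒ k = ln(φ₁/φ₂)/(z₂−z₁)
k = ln(0.271/0.067) / (4.9 − 1.9) = ln(4.045) / 3 = 1.3974 / 3 = 0.4658 km⁻¹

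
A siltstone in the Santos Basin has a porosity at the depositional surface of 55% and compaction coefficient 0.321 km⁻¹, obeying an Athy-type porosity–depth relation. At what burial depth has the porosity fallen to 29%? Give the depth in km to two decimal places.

Invert Athy's law: Z = ln(φ₀/φ) / c
Z = ln(0.55/0.29) / 0.321 = ln(1.897) / 0.321 = 0.6400 / 0.321 = 1.994 km

1.99 km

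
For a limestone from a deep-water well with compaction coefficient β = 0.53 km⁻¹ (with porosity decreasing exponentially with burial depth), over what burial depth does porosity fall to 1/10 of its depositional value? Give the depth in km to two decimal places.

φ/φ₀ = 1/10 ⇒ exp(−β·Z) = 1/10 ⇒ Z = ln(10) / β
Z = 2.3026 / 0.53 = 4.345 km

4.34 km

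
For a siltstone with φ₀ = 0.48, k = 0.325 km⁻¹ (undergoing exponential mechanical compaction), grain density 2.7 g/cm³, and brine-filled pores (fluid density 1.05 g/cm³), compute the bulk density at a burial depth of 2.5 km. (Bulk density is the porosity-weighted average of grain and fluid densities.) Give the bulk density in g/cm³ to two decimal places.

2.35 g/cm³

Porosity at depth: φ = 0.48·exp(−0.325×2.5) = 0.48×0.4437 = 0.2130
Bulk density: ρ_b = (1−φ)ρ_g + φ·ρ_f = 0.7870×2.7 + 0.2130×1.05
       = 2.125 + 0.224 = 2.349 g/cm³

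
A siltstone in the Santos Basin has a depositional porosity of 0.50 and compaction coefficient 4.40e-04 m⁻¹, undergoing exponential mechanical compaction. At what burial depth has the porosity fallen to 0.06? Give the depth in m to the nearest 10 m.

Working in km (1 km = 1000 m; k in km⁻¹ = k in m⁻¹ × 1000):
Invert Athy's law: Z = ln(phi₀/phi) / k
Z = ln(0.5/0.06) / 0.44 = ln(8.333) / 0.44 = 2.1203 / 0.44 = 4.819 km

4820 m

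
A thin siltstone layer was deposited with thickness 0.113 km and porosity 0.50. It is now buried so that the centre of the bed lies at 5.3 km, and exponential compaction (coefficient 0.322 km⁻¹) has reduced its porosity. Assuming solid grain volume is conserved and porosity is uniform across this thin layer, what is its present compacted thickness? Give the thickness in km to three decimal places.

0.062 km

Porosity at 5.3 km: phi = 0.5·exp(−0.322×5.3) = 0.0907
Solid-volume conservation: h(1−phi) = h₀(1−phi₀) ⇒ h = h₀·(1−phi₀)/(1−phi)
h = 0.113 × (1 − 0.5)/(1 − 0.0907) = 0.113 × 0.5499 = 0.0621 km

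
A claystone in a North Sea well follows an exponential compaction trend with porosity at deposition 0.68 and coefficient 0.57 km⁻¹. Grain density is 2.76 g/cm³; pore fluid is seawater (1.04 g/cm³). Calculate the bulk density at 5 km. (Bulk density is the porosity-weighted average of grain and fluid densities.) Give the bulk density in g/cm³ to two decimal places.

Porosity at depth: n = 0.68·exp(−0.57×5) = 0.68×0.0578 = 0.0393
Bulk density: ρ_b = (1−n)ρ_g + n·ρ_f = 0.9607×2.76 + 0.0393×1.04
       = 2.651 + 0.041 = 2.692 g/cm³

2.69 g/cm³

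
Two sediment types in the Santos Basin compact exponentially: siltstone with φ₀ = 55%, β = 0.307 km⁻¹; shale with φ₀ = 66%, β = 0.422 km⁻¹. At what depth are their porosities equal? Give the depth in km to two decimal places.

1.59 km

Set φ₀ₐ e^(−βₐZ) = φ₀ᵦ e^(−βᵦZ) ⇒ ln(φ₀ₐ/φ₀ᵦ) = (βₐ − βᵦ)·Z
Z = ln(0.55/0.66) / (0.307 − 0.422) = -0.1823 / -0.115 = 1.585 km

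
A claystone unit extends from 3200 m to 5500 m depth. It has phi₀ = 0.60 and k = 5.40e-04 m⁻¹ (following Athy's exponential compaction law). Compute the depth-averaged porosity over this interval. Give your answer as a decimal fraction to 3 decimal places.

0.061

Working in km (1 km = 1000 m; k in km⁻¹ = k in m⁻¹ × 1000):
⟨phi⟩ = (1/(d₂−d₁)) ∫ phi₀ e^(−kd) dd = phi₀·(e^(−k·d₁) − e^(−k·d₂)) / (k·(d₂−d₁))
e^(−0.54×3.2) = 0.1776; e^(−0.54×5.5) = 0.0513
⟨phi⟩ = 0.6 × (0.1776 − 0.0513) / (0.54 × 2.3) = 0.6 × 0.1017 = 0.0610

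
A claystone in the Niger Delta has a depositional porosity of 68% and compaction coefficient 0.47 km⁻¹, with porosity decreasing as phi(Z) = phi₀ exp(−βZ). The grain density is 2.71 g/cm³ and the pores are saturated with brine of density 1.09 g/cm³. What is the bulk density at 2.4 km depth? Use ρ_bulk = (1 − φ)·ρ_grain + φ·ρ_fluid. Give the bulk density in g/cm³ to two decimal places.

2.35 g/cm³

Porosity at depth: phi = 0.68·exp(−0.47×2.4) = 0.68×0.3237 = 0.2201
Bulk density: ρ_b = (1−phi)ρ_g + phi·ρ_f = 0.7799×2.71 + 0.2201×1.09
       = 2.114 + 0.240 = 2.353 g/cm³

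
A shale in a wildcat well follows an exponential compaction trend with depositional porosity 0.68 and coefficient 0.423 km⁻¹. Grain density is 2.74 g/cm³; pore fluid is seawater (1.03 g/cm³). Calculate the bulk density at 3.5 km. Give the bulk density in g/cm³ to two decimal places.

Porosity at depth: n = 0.68·exp(−0.423×3.5) = 0.68×0.2275 = 0.1547
Bulk density: ρ_b = (1−n)ρ_g + n·ρ_f = 0.8453×2.74 + 0.1547×1.03
       = 2.316 + 0.159 = 2.475 g/cm³

2.48 g/cm³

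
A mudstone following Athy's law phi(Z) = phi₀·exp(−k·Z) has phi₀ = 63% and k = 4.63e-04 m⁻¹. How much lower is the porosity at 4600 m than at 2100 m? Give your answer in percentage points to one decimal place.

16.3 percentage points

Working in km (1 km = 1000 m; k in km⁻¹ = k in m⁻¹ × 1000):
phi(2.1) = 0.63·e^(−0.463×2.1) = 0.2383
phi(4.6) = 0.63·e^(−0.463×4.6) = 0.0749
Δphi = 0.2383 − 0.0749 = 0.1634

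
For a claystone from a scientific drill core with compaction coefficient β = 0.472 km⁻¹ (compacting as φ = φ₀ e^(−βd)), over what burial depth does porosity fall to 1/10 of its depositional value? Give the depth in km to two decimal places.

φ/φ₀ = 1/10 ⇒ exp(−β·d) = 1/10 ⇒ d = ln(10) / β
d = 2.3026 / 0.472 = 4.878 km

4.88 km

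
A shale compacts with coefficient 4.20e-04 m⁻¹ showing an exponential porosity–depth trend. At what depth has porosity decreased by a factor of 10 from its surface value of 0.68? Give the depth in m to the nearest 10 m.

5480 m

Working in km (1 km = 1000 m; k in km⁻¹ = k in m⁻¹ × 1000):
n/n₀ = 1/10 ⇒ exp(−k·d) = 1/10 ⇒ d = ln(10) / k
d = 2.3026 / 0.42 = 5.482 km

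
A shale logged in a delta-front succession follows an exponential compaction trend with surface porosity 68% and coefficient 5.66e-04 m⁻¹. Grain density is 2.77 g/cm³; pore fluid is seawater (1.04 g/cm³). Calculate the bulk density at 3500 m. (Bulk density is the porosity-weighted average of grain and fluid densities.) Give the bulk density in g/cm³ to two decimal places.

2.61 g/cm³

Working in km (1 km = 1000 m; k in km⁻¹ = k in m⁻¹ × 1000):
Porosity at depth: phi = 0.68·exp(−0.566×3.5) = 0.68×0.1379 = 0.0938
Bulk density: ρ_b = (1−phi)ρ_g + phi·ρ_f = 0.9062×2.77 + 0.0938×1.04
       = 2.510 + 0.098 = 2.608 g/cm³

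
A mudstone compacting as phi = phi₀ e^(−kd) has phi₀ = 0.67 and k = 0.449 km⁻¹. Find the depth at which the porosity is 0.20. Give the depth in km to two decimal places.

2.69 km

Invert Athy's law: d = ln(phi₀/phi) / k
d = ln(0.67/0.2) / 0.449 = ln(3.35) / 0.449 = 1.2090 / 0.449 = 2.693 km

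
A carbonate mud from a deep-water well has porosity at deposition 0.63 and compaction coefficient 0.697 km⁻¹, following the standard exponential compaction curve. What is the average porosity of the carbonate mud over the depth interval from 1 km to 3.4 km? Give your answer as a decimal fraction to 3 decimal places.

⟨n⟩ = (1/(Z₂−Z₁)) ∫ n₀ e^(−βZ) dZ = n₀·(e^(−β·Z₁) − e^(−β·Z₂)) / (β·(Z₂−Z₁))
e^(−0.697×1) = 0.4981; e^(−0.697×3.4) = 0.0935
⟨n⟩ = 0.63 × (0.4981 − 0.0935) / (0.697 × 2.4) = 0.63 × 0.2419 = 0.1524

0.152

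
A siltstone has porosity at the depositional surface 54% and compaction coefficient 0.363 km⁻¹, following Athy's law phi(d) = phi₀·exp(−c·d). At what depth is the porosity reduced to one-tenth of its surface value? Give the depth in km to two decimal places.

6.34 km

phi/phi₀ = 1/10 ⇒ exp(−c·d) = 1/10 ⇒ d = ln(10) / c
d = 2.3026 / 0.363 = 6.343 km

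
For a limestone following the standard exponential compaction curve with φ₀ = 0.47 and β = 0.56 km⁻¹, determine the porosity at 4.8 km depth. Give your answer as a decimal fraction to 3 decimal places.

φ = φ₀·exp(−β·Z) = 0.47 × exp(−0.56 × 4.8) = 0.47 × exp(−2.688)
  = 0.47 × 0.0680 = 0.0320

0.032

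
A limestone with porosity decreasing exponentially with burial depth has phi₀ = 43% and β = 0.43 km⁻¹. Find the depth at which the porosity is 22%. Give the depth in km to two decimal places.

Invert Athy's law: Z = ln(phi₀/phi) / β
Z = ln(0.43/0.22) / 0.43 = ln(1.955) / 0.43 = 0.6702 / 0.43 = 1.559 km

1.56 km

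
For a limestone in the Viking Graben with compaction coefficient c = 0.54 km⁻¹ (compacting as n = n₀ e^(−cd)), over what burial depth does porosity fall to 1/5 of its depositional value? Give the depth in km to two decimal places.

2.98 km

n/n₀ = 1/5 ⇒ exp(−c·d) = 1/5 ⇒ d = ln(5) / c
d = 1.6094 / 0.54 = 2.980 km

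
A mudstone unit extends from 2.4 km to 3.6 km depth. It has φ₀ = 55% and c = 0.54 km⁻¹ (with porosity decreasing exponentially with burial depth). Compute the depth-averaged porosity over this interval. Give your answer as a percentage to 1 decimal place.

11.1%

⟨φ⟩ = (1/(d₂−d₁)) ∫ φ₀ e^(−cd) dd = φ₀·(e^(−c·d₁) − e^(−c·d₂)) / (c·(d₂−d₁))
e^(−0.54×2.4) = 0.2736; e^(−0.54×3.6) = 0.1431
⟨φ⟩ = 0.55 × (0.2736 − 0.1431) / (0.54 × 1.2) = 0.55 × 0.2014 = 0.1108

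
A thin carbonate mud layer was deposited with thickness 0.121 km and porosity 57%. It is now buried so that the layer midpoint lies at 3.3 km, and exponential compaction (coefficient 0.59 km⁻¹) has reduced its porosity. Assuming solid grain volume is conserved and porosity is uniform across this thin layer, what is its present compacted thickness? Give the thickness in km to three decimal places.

0.057 km

Porosity at 3.3 km: n = 0.57·exp(−0.59×3.3) = 0.0813
Solid-volume conservation: h(1−n) = h₀(1−n₀) ⇒ h = h₀·(1−n₀)/(1−n)
h = 0.121 × (1 − 0.57)/(1 − 0.0813) = 0.121 × 0.4681 = 0.0566 km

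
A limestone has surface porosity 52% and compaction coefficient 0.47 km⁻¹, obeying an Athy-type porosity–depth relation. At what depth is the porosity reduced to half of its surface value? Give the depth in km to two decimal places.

1.47 km

φ/φ₀ = 1/2 ⇒ exp(−k·z) = 1/2 ⇒ z = ln(2) / k
z = 0.6931 / 0.47 = 1.475 km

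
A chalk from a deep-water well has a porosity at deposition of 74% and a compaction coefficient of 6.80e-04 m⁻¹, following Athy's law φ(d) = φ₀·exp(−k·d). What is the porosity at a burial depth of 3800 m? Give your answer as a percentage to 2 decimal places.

5.58%

Working in km (1 km = 1000 m; k in km⁻¹ = k in m⁻¹ × 1000):
φ = φ₀·exp(−k·d) = 0.74 × exp(−0.68 × 3.8) = 0.74 × exp(−2.584)
  = 0.74 × 0.0755 = 0.0558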